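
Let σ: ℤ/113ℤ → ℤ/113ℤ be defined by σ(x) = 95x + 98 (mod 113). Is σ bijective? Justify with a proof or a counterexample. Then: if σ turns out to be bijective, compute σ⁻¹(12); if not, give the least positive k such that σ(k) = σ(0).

55

If σ(s) = σ(t), then 95s ≡ 95t (mod 113). Because gcd(95, 113) = 1, we may cancel 95 to get s ≡ t (mod 113).
We now compute 95⁻¹ mod 113 explicitly. Euclid's algorithm: 113 = 1·95 + 18, 95 = 5·18 + 5, 18 = 3·5 + 3, 5 = 1·3 + 2, 3 = 1·2 + 1; back-substituting gives 1 = 69·95 − 58·113, so 95⁻¹ ≡ 69 (mod 113).
For any y ∈ ℤ/113ℤ, x = 69(y − 98) mod 113 satisfies σ(x) = 95·69(y − 98) + 98 ≡ y (since 95·69 ≡ 1 mod 113). So every y has a preimage.
So σ is bijective.
Since σ is bijective, we compute σ⁻¹(12): solve 95x + 98 ≡ 12 (mod 113), i.e. 95x ≡ 27 (mod 113).
Multiplying by 95⁻¹ = 69 gives x ≡ 69·27 = 1863 = 16·113 + 55 ≡ 55 (mod 113).
Check: σ(55) = 95·55 + 98 = 5323 = 47·113 + 12 ≡ 12 (mod 113).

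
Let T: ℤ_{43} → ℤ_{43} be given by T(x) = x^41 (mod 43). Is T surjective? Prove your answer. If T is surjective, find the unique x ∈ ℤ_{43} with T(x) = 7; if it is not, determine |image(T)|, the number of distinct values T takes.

37

Since 43 is prime, the nonzero elements of ℤ_{43} form a cyclic group of order 42.
As gcd(41, 42) = 1, raising to the 41st power is a bijection on this group: if s^41 ≡ t^41 then (st^{−1})^41 = 1, and the only element of order dividing gcd(41, 42) = 1 is 1, so s = t.
With T(0) = 0 this makes T injective on all of ℤ_{43}, hence bijective (finite equal-size domain and codomain). In particular T is surjective.
Since T is surjective, we find the preimage of 7. The inverse of x ↦ x^41 on (ℤ_{43})^× is x ↦ x^41, because 41·41 = 1681 = 40·42 + 1 ≡ 1 (mod 42) and x^{42} = 1 for x ≠ 0 (Fermat). So T⁻¹(7) = 7^41 mod 43.
Repeated squaring mod 43: 7^1 ≡ 7, 7^2 ≡ 7² = 49 ≡ 6, 7^4 ≡ 6² = 36, 7^8 ≡ 36² = 1296 ≡ 6, 7^16 ≡ 6² = 36, 7^32 ≡ 36² = 1296 ≡ 6. Since 41 = 32 + 8 + 1, 7^41 ≡ 6·6·7: 6·6 = 36, then 36·7 = 252 ≡ 37. So 7^41 ≡ 37 (mod 43).
Hence T⁻¹(7) = 37.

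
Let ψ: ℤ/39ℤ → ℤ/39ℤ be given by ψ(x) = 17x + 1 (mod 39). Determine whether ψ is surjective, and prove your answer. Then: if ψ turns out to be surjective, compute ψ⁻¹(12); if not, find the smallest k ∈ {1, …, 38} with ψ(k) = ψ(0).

By definition, ψ is surjective if every y in the codomain equals ψ(x) for some x in the domain.
Since gcd(17, 39) = 1, 17 is invertible modulo 39. Euclid's algorithm: 39 = 2·17 + 5, 17 = 3·5 + 2, 5 = 2·2 + 1; back-substituting gives 1 = 23·17 − 10·39, so 17⁻¹ ≡ 23 (mod 39).
For any y ∈ ℤ/39ℤ, x = 23(y − 1) mod 39 satisfies ψ(x) = 17·23(y − 1) + 1 ≡ y (since 17·23 ≡ 1 mod 39). So every y has a preimage.
Thus ψ is surjective.
Since ψ is surjective, we find ψ⁻¹(12): we need 17x ≡ 12 − 1 ≡ 11 (mod 39). Using 17⁻¹ = 23: x ≡ 23·11 = 253 = 6·39 + 19, so x = 19.
Check: ψ(19) = 17·19 + 1 = 324 = 8·39 + 12 ≡ 12 (mod 39).

19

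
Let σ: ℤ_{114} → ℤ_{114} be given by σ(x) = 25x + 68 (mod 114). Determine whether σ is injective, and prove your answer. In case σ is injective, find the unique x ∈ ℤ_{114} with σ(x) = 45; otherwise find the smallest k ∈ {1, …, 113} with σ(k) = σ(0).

If σ(u) = σ(v), then 25u ≡ 25v (mod 114). Because gcd(25, 114) = 1, we may cancel 25 to get u ≡ v (mod 114).
So σ is injective.
We now compute 25⁻¹ mod 114 explicitly. Euclid's algorithm: 114 = 4·25 + 14, 25 = 1·14 + 11, 14 = 1·11 + 3, 11 = 3·3 + 2, 3 = 1·2 + 1; back-substituting gives 1 = 73·25 − 16·114, so 25⁻¹ ≡ 73 (mod 114).
Since σ is injective, we find σ⁻¹(45): we need 25x ≡ 45 − 68 ≡ 91 (mod 114). Using 25⁻¹ = 73: x ≡ 73·91 = 6643 = 58·114 + 31, so x = 31.
Check: σ(31) = 25·31 + 68 = 843 = 7·114 + 45 ≡ 45 (mod 114).

31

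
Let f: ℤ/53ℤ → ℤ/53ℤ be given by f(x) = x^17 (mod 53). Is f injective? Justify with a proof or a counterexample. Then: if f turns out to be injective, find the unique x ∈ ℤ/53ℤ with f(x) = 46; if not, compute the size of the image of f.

36

Since 53 is prime, the nonzero elements of ℤ/53ℤ form a cyclic group of order 52.
As gcd(17, 52) = 1, raising to the 17th power is a bijection on this group: if s^17 ≡ t^17 then (st^{−1})^17 = 1, and the only element of order dividing gcd(17, 52) = 1 is 1, so s = t.
With f(0) = 0 this makes f injective on all of ℤ/53ℤ, hence bijective (finite equal-size domain and codomain). In particular f is injective.
Since f is injective, we find the preimage of 46. The inverse of x ↦ x^17 on (ℤ/53ℤ)^× is x ↦ x^49, because 17·49 = 833 = 16·52 + 1 ≡ 1 (mod 52) and x^{52} = 1 for x ≠ 0 (Fermat). So f⁻¹(46) = 46^49 mod 53.
Repeated squaring mod 53: 46^1 ≡ 46, 46^2 ≡ 46² = 2116 ≡ 49, 46^4 ≡ 49² = 2401 ≡ 16, 46^8 ≡ 16² = 256 ≡ 44, 46^16 ≡ 44² = 1936 ≡ 28, 46^32 ≡ 28² = 784 ≡ 42. Since 49 = 32 + 16 + 1, 46^49 ≡ 42·28·46: 42·28 = 1176 ≡ 10, then 10·46 = 460 ≡ 36. So 46^49 ≡ 36 (mod 53).
Hence f⁻¹(46) = 36.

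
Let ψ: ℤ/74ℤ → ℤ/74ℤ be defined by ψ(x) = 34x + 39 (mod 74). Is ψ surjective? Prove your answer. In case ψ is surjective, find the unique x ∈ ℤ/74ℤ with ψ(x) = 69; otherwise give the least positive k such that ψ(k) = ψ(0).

37

Since gcd(34, 74) = 2, we have 34x ≡ 0 (mod 2) for all x, so ψ(x) ≡ 1 (mod 2).
But 0 ≢ 1 (mod 2), so 0 ∈ ℤ/74ℤ has no preimage. Hence ψ is not surjective.
Since ψ is not surjective, we find the least positive k with ψ(k) = ψ(0): this means 34k ≡ 0 (mod 74), i.e. 74 ∣ 34k. Since gcd(34, 74) = 2, dividing through by 2 this holds exactly when 37 ∣ 17k, and as gcd(17, 37) = 1, exactly when 37 ∣ k.
The smallest positive such k is 37.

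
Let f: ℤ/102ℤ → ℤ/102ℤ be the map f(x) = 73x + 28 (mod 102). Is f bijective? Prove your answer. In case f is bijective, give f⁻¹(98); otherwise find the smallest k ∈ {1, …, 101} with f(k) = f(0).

Recall that f is injective if f(a) = f(b) implies a = b.
Suppose f(a) = f(b) in ℤ/102ℤ. Then 73a + 28 ≡ 73b + 28 (mod 102), so 73(a − b) ≡ 0 (mod 102).
Since gcd(73, 102) = 1, 73 is invertible modulo 102, hence a − b ≡ 0 (mod 102), i.e. a = b.
We now compute 73⁻¹ mod 102 explicitly. Euclid's algorithm: 102 = 1·73 + 29, 73 = 2·29 + 15, 29 = 1·15 + 14, 15 = 1·14 + 1; back-substituting gives 1 = 7·73 − 5·102, so 73⁻¹ ≡ 7 (mod 102).
For any y ∈ ℤ/102ℤ, x = 7(y − 28) mod 102 satisfies f(x) = 73·7(y − 28) + 28 ≡ y (since 73·7 ≡ 1 mod 102). So every y has a preimage.
Hence f is bijective.
Since f is bijective, we find f⁻¹(98): we need 73x ≡ 98 − 28 ≡ 70 (mod 102). Using 73⁻¹ = 7: x ≡ 7·70 = 490 = 4·102 + 82, so x = 82.
Check: f(82) = 73·82 + 28 = 6014 = 58·102 + 98 ≡ 98 (mod 102).

82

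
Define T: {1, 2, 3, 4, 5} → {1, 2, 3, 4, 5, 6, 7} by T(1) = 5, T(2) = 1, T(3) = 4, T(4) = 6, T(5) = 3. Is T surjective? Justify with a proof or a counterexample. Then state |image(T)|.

5

No element maps to 2, so T is not surjective.
The image of T is {1, 3, 4, 5, 6}, which has 5 elements.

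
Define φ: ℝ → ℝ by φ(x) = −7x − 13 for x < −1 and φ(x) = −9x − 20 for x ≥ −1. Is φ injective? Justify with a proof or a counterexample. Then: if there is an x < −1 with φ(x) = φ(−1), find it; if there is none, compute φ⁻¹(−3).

Both pieces are strictly decreasing (slopes −7 and −9), so each is injective on its own interval.
The left piece maps (−∞, −1) onto (−6, ∞); the right piece maps [−1, ∞) onto (−∞, −11].
These images are disjoint, so no value is attained by both pieces. Therefore φ is injective.
Because the two images are disjoint, no x < −1 has φ(x) = φ(−1), so we compute φ⁻¹(−3): −3 lies in (−6, ∞), so solve −7x − 13 = −3: x = (−3 + 13)/(−7) = −10/7.

-10/7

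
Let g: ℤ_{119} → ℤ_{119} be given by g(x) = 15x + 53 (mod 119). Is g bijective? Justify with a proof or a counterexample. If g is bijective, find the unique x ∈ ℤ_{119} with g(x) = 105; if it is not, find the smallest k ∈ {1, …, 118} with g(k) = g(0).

59

By definition, injectivity means: for all a, b in the domain, g(a) = g(b) implies a = b.
If g(a) = g(b), then 15a ≡ 15b (mod 119). Because gcd(15, 119) = 1, we may cancel 15 to get a ≡ b (mod 119).
We now compute 15⁻¹ mod 119 explicitly. Euclid's algorithm: 119 = 7·15 + 14, 15 = 1·14 + 1; back-substituting gives 1 = 8·15 − 1·119, so 15⁻¹ ≡ 8 (mod 119).
Then y ↦ 8(y − 53) is a two-sided inverse to g, so every y ∈ ℤ_{119} has a preimage.
Hence g is bijective.
Since g is bijective, we compute g⁻¹(105): solve 15x + 53 ≡ 105 (mod 119), i.e. 15x ≡ 52 (mod 119).
Multiplying by 15⁻¹ = 8 gives x ≡ 8·52 = 416 = 3·119 + 59 ≡ 59 (mod 119).
Check: g(59) = 15·59 + 53 = 938 = 7·119 + 105 ≡ 105 (mod 119).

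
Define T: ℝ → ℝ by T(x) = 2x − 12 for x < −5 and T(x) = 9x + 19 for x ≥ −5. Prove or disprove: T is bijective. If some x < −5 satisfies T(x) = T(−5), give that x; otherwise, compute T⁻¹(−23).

Both pieces are strictly increasing (slopes 2 and 9), so each is injective on its own interval.
The left piece maps (−∞, −5) onto (−∞, −22); the right piece maps [−5, ∞) onto [−26, ∞).
These images overlap. In particular T(−5) = −26 (right piece), and solving 2x − 12 = −26 on the left piece gives x = −7 < −5.
So T(−7) = T(−5) with −7 ≠ −5, and T is not injective, hence not bijective. This x = −7 is the requested value below −5.

-7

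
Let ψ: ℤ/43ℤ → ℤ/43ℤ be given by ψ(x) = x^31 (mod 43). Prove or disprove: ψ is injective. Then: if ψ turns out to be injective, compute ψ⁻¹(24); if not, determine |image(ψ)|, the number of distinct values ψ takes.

Since 43 is prime, the nonzero elements of ℤ/43ℤ form a cyclic group of order 42.
As gcd(31, 42) = 1, raising to the 31st power is a bijection on this group: if a^31 ≡ b^31 then (ab^{−1})^31 = 1, and the only element of order dividing gcd(31, 42) = 1 is 1, so a = b.
With ψ(0) = 0 this makes ψ injective on all of ℤ/43ℤ, hence bijective (finite equal-size domain and codomain). In particular ψ is injective.
Since ψ is injective, we find the preimage of 24. The inverse of x ↦ x^31 on (ℤ/43ℤ)^× is x ↦ x^19, because 31·19 = 589 = 14·42 + 1 ≡ 1 (mod 42) and x^{42} = 1 for x ≠ 0 (Fermat). So ψ⁻¹(24) = 24^19 mod 43.
Repeated squaring mod 43: 24^1 ≡ 24, 24^2 ≡ 24² = 576 ≡ 17, 24^4 ≡ 17² = 289 ≡ 31, 24^8 ≡ 31² = 961 ≡ 15, 24^16 ≡ 15² = 225 ≡ 10. Since 19 = 16 + 2 + 1, 24^19 ≡ 10·17·24: 10·17 = 170 ≡ 41, then 41·24 = 984 ≡ 38. So 24^19 ≡ 38 (mod 43).
Hence ψ⁻¹(24) = 38.

38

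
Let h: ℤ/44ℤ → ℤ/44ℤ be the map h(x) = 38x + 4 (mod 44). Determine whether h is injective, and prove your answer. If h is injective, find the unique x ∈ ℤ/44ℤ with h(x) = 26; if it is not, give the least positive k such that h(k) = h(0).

22

We have gcd(38, 44) = 2 > 1. Taking s = 0 and t = 22: h(0) = 4 and h(22) = 38·22 + 4 = 840 ≡ 4 (mod 44).
So h(0) = h(22) while 0 ≠ 22, therefore h is not injective.
Since h is not injective, we find the least positive k with h(k) = h(0): this means 38k ≡ 0 (mod 44), i.e. 44 ∣ 38k. Since gcd(38, 44) = 2, dividing through by 2 this holds exactly when 22 ∣ 19k, and as gcd(19, 22) = 1, exactly when 22 ∣ k.
The smallest positive such k is 22.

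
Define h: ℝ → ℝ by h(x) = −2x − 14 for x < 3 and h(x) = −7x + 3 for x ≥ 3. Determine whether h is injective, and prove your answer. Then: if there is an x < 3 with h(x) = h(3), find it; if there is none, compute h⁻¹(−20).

2

Both pieces are strictly decreasing (slopes −2 and −7), so each is injective on its own interval.
The left piece maps (−∞, 3) onto (−20, ∞); the right piece maps [3, ∞) onto (−∞, −18].
These images overlap. In particular h(3) = −18 (right piece), and solving −2x − 14 = −18 on the left piece gives x = 2 < 3.
So h(2) = h(3) with 2 ≠ 3, and h is not injective. This x = 2 is the requested value below 3.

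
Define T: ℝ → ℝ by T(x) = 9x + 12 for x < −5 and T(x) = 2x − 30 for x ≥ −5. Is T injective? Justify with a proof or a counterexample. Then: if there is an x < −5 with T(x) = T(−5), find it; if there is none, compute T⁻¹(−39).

-52/9

Both pieces are strictly increasing (slopes 9 and 2), so each is injective on its own interval.
The left piece maps (−∞, −5) onto (−∞, −33); the right piece maps [−5, ∞) onto [−40, ∞).
These images overlap. In particular T(−5) = −40 (right piece), and solving 9x + 12 = −40 on the left piece gives x = −52/9 < −5.
So T(−52/9) = T(−5) with −52/9 ≠ −5, and T is not injective. This x = −52/9 is the requested value below −5.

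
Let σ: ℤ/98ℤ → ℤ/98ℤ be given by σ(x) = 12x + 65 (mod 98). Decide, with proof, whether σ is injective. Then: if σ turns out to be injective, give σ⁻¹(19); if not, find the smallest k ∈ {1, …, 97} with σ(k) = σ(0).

We have gcd(12, 98) = 2 > 1. Taking x_1 = 0 and x_2 = 49: σ(0) = 65 and σ(49) = 12·49 + 65 = 653 ≡ 65 (mod 98).
So σ(0) = σ(49) while 0 ≠ 49, therefore σ is not injective.
Since σ is not injective, we find the least positive k with σ(k) = σ(0): this means 12k ≡ 0 (mod 98), i.e. 98 ∣ 12k. Since gcd(12, 98) = 2, dividing through by 2 this holds exactly when 49 ∣ 6k, and as gcd(6, 49) = 1, exactly when 49 ∣ k.
The smallest positive such k is 49.

49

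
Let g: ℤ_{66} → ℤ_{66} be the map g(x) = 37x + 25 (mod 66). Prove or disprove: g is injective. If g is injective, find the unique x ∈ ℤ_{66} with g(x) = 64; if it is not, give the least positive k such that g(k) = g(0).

Suppose g(s) = g(t) in ℤ_{66}. Then 37s + 25 ≡ 37t + 25 (mod 66), hence 37(s − t) ≡ 0 (mod 66).
Since gcd(37, 66) = 1, 37 is invertible modulo 66, hence s − t ≡ 0 (mod 66), i.e. s = t.
Therefore g is injective.
We now compute 37⁻¹ mod 66 explicitly. Euclid's algorithm: 66 = 1·37 + 29, 37 = 1·29 + 8, 29 = 3·8 + 5, 8 = 1·5 + 3, 5 = 1·3 + 2, 3 = 1·2 + 1; back-substituting gives 1 = 25·37 − 14·66, so 37⁻¹ ≡ 25 (mod 66).
Since g is injective, we find g⁻¹(64): we need 37x ≡ 64 − 25 ≡ 39 (mod 66). Using 37⁻¹ = 25: x ≡ 25·39 = 975 = 14·66 + 51, so x = 51.
Check: g(51) = 37·51 + 25 = 1912 = 28·66 + 64 ≡ 64 (mod 66).

51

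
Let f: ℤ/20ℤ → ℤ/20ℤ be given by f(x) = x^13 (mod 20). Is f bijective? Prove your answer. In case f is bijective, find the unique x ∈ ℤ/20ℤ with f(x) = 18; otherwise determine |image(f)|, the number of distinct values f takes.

f(0) = 0^13 = 0.
f(10): Repeated squaring mod 20: 10^1 ≡ 10, 10^2 ≡ 10² = 100 ≡ 0, 10^4 ≡ 0² = 0, 10^8 ≡ 0² = 0. Since 13 = 8 + 4 + 1, 10^13 ≡ 0·0·10: 0·0 = 0, then 0·10 = 0. So 10^13 ≡ 0 (mod 20).
So f(0) = f(10) = 0 while 0 ≠ 10, so f is not injective, hence not bijective.
Since f is not bijective, we determine |image(f)|. Computing x^13 mod 20 for each x (by repeated squaring, reducing mod 20 at every step), the values f(0), f(1), …, f(19) are: 0, 1, 12, 3, 4, 5, 16, 7, 8, 9, 0, 11, 12, 13, 4, 15, 16, 17, 8, 19.
The distinct values are {0, 1, 3, 4, 5, 7, 8, 9, 11, 12, 13, 15, 16, 17, 19}; there are 15 of them.

15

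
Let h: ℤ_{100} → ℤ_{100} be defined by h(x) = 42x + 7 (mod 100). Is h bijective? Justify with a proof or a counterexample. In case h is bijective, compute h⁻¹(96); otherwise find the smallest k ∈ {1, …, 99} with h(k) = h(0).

Recall: injectivity means: for all s, t in the domain, h(s) = h(t) implies s = t.
We have gcd(42, 100) = 2 > 1. Taking s = 0 and t = 50: h(0) = 7 and h(50) = 42·50 + 7 = 2107 ≡ 7 (mod 100).
So h(0) = h(50) while 0 ≠ 50, hence h is not injective, hence not bijective.
Since h is not bijective, we find the least positive k with h(k) = h(0): this means 42k ≡ 0 (mod 100), i.e. 100 ∣ 42k. Since gcd(42, 100) = 2, dividing through by 2 this holds exactly when 50 ∣ 21k, and as gcd(21, 50) = 1, exactly when 50 ∣ k.
The smallest positive such k is 50.

50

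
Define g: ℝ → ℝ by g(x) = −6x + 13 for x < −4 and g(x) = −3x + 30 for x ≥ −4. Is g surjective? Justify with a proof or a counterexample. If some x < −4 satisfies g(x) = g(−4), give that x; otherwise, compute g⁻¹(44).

Both pieces are strictly decreasing (slopes −6 and −3), so each is injective on its own interval.
The left piece maps (−∞, −4) onto (37, ∞); the right piece maps [−4, ∞) onto (−∞, 42].
The union (37, ∞) ∪ (−∞, 42] covers ℝ, so g is surjective.
For the follow-up: the images overlap, so an x < −4 with g(x) = g(−4) exists. g(−4) = 42; solving −6x + 13 = 42 for x < −4 gives x = (42 − 13)/(−6) = −29/6.

-29/6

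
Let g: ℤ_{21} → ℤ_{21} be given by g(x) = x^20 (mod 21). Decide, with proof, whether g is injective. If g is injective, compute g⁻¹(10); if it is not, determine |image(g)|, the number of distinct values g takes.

8

g(2): Repeated squaring mod 21: 2^1 ≡ 2, 2^2 ≡ 2² = 4, 2^4 ≡ 4² = 16, 2^8 ≡ 16² = 256 ≡ 4, 2^16 ≡ 4² = 16. Since 20 = 16 + 4, 2^20 ≡ 16·16: 16·16 = 256 ≡ 4. So 2^20 ≡ 4 (mod 21).
g(5): Repeated squaring mod 21: 5^1 ≡ 5, 5^2 ≡ 5² = 25 ≡ 4, 5^4 ≡ 4² = 16, 5^8 ≡ 16² = 256 ≡ 4, 5^16 ≡ 4² = 16. Since 20 = 16 + 4, 5^20 ≡ 16·16: 16·16 = 256 ≡ 4. So 5^20 ≡ 4 (mod 21).
So g(2) = g(5) = 4 while 2 ≠ 5, thus g is not injective.
Since g is not injective, we determine |image(g)|. Computing x^20 mod 21 for each x (by repeated squaring, reducing mod 21 at every step), the values g(0), g(1), …, g(20) are: 0, 1, 4, 9, 16, 4, 15, 7, 1, 18, 16, 16, 18, 1, 7, 15, 4, 16, 9, 4, 1.
The distinct values are {0, 1, 4, 7, 9, 15, 16, 18}; there are 8 of them.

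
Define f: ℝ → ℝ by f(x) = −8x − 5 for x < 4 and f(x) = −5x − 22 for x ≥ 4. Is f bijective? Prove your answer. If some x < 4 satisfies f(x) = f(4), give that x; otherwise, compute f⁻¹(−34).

29/8

Both pieces are strictly decreasing (slopes −8 and −5), so each is injective on its own interval.
The left piece maps (−∞, 4) onto (−37, ∞); the right piece maps [4, ∞) onto (−∞, −42].
The images leave a gap (−37 has no preimage), so f is not surjective, hence not bijective.
Because the two images are disjoint, no x < 4 has f(x) = f(4), so we compute f⁻¹(−34): −34 lies in (−37, ∞), so solve −8x − 5 = −34: x = (−34 + 5)/(−8) = 29/8.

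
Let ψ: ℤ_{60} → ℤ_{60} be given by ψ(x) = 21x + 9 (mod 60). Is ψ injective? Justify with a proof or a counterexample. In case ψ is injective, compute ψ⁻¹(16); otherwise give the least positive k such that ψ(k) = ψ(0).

We have gcd(21, 60) = 3 > 1. Taking x_1 = 0 and x_2 = 20: ψ(0) = 9 and ψ(20) = 21·20 + 9 = 429 ≡ 9 (mod 60).
So ψ(0) = ψ(20) while 0 ≠ 20, so ψ is not injective.
Since ψ is not injective, we find the least positive k with ψ(k) = ψ(0): this means 21k ≡ 0 (mod 60), i.e. 60 ∣ 21k. Since gcd(21, 60) = 3, dividing through by 3 this holds exactly when 20 ∣ 7k, and as gcd(7, 20) = 1, exactly when 20 ∣ k.
The smallest positive such k is 20.

20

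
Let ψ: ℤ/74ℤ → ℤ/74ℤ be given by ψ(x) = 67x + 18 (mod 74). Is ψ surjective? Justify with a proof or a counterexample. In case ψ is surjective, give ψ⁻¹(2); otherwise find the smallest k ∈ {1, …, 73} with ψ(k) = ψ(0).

By definition, ψ is surjective if every y in the codomain equals ψ(x) for some x in the domain.
Since gcd(67, 74) = 1, 67 is invertible modulo 74. Euclid's algorithm: 74 = 1·67 + 7, 67 = 9·7 + 4, 7 = 1·4 + 3, 4 = 1·3 + 1; back-substituting gives 1 = 21·67 − 19·74, so 67⁻¹ ≡ 21 (mod 74).
Then y ↦ 21(y − 18) is a two-sided inverse to ψ, so every y ∈ ℤ/74ℤ has a preimage.
Thus ψ is surjective.
Since ψ is surjective, we compute ψ⁻¹(2): solve 67x + 18 ≡ 2 (mod 74), i.e. 67x ≡ 58 (mod 74).
Multiplying by 67⁻¹ = 21 gives x ≡ 21·58 = 1218 = 16·74 + 34 ≡ 34 (mod 74).
Check: ψ(34) = 67·34 + 18 = 2296 = 31·74 + 2 ≡ 2 (mod 74).

34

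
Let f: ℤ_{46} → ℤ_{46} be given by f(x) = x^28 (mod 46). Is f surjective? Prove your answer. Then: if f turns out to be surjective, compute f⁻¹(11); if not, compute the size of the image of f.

f(22): Repeated squaring mod 46: 22^1 ≡ 22, 22^2 ≡ 22² = 484 ≡ 24, 22^4 ≡ 24² = 576 ≡ 24, 22^8 ≡ 24² = 576 ≡ 24, 22^16 ≡ 24² = 576 ≡ 24. Since 28 = 16 + 8 + 4, 22^28 ≡ 24·24·24: 24·24 = 576 ≡ 24, then 24·24 = 576 ≡ 24. So 22^28 ≡ 24 (mod 46).
f(24): Repeated squaring mod 46: 24^1 ≡ 24, 24^2 ≡ 24² = 576 ≡ 24, 24^4 ≡ 24² = 576 ≡ 24, 24^8 ≡ 24² = 576 ≡ 24, 24^16 ≡ 24² = 576 ≡ 24. Since 28 = 16 + 8 + 4, 24^28 ≡ 24·24·24: 24·24 = 576 ≡ 24, then 24·24 = 576 ≡ 24. So 24^28 ≡ 24 (mod 46).
So f(22) = f(24) = 24 while 22 ≠ 24, thus f is not injective.
A non-injective map from the 46-element set ℤ_{46} to itself takes at most 45 distinct values, so it cannot be surjective. Thus f is not surjective.
Since f is not surjective, we determine |image(f)|. Computing x^28 mod 46 for each x (by repeated squaring, reducing mod 46 at every step), the values f(0), f(1), …, f(45) are: 0, 1, 18, 39, 2, 31, 12, 27, 36, 3, 6, 9, 32, 29, 26, 13, 4, 35, 8, 25, 16, 41, 24, 23, 24, 41, 16, 25, 8, 35, 4, 13, 26, 29, 32, 9, 6, 3, 36, 27, 12, 31, 2, 39, 18, 1.
The distinct values are {0, 1, 2, 3, 4, 6, 8, 9, 12, 13, 16, 18, 23, 24, 25, 26, 27, 29, 31, 32, 35, 36, 39, 41}; there are 24 of them.

24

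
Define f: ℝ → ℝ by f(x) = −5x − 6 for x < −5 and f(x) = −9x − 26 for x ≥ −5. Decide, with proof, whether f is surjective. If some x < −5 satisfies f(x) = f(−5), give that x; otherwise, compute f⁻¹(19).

Both pieces are strictly decreasing (slopes −5 and −9), so each is injective on its own interval.
The left piece maps (−∞, −5) onto (19, ∞); the right piece maps [−5, ∞) onto (−∞, 19].
These images together cover ℝ, so f is surjective.
Because the two images are disjoint, no x < −5 has f(x) = f(−5), so we compute f⁻¹(19): 19 lies in (−∞, 19], so solve −9x − 26 = 19: x = (19 + 26)/(−9) = −5.

-5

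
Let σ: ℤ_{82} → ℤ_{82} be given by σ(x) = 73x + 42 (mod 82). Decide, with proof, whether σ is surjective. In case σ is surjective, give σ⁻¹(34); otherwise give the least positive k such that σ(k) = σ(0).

Recall that σ is surjective if every y in the codomain equals σ(x) for some x in the domain.
Since gcd(73, 82) = 1, 73 is invertible modulo 82. Euclid's algorithm: 82 = 1·73 + 9, 73 = 8·9 + 1; back-substituting gives 1 = 9·73 − 8·82, so 73⁻¹ ≡ 9 (mod 82).
For any y ∈ ℤ_{82}, x = 9(y − 42) mod 82 satisfies σ(x) = 73·9(y − 42) + 42 ≡ y (since 73·9 ≡ 1 mod 82). So every y has a preimage.
Thus σ is surjective.
Since σ is surjective, we find σ⁻¹(34): we need 73x ≡ 34 − 42 ≡ 74 (mod 82). Using 73⁻¹ = 9: x ≡ 9·74 = 666 = 8·82 + 10, so x = 10.
Check: σ(10) = 73·10 + 42 = 772 = 9·82 + 34 ≡ 34 (mod 82).

10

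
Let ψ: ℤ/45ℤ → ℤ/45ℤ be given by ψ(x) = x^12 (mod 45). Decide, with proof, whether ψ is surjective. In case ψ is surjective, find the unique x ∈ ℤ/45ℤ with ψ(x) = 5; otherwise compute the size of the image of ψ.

ψ(1) = 1^12 = 1.
ψ(2): Repeated squaring mod 45: 2^1 ≡ 2, 2^2 ≡ 2² = 4, 2^4 ≡ 4² = 16, 2^8 ≡ 16² = 256 ≡ 31. Since 12 = 8 + 4, 2^12 ≡ 31·16: 31·16 = 496 ≡ 1. So 2^12 ≡ 1 (mod 45).
So ψ(1) = ψ(2) = 1 while 1 ≠ 2, so ψ is not injective.
A non-injective map from the 45-element set ℤ/45ℤ to itself takes at most 44 distinct values, so it cannot be surjective. Hence ψ is not surjective.
Since ψ is not surjective, we determine |image(ψ)|. Computing x^12 mod 45 for each x (by repeated squaring, reducing mod 45 at every step), the values ψ(0), ψ(1), …, ψ(44) are: 0, 1, 1, 36, 1, 10, 36, 1, 1, 36, 10, 1, 36, 1, 1, 0, 1, 1, 36, 1, 10, 36, 1, 1, 36, 10, 1, 36, 1, 1, 0, 1, 1, 36, 1, 10, 36, 1, 1, 36, 10, 1, 36, 1, 1.
The distinct values are {0, 1, 10, 36}; there are 4 of them.

4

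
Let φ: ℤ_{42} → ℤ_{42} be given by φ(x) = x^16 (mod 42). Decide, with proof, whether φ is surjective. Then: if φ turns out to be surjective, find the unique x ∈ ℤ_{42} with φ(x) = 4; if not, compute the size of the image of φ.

φ(4): Repeated squaring mod 42: 4^1 ≡ 4, 4^2 ≡ 4² = 16, 4^4 ≡ 16² = 256 ≡ 4, 4^8 ≡ 4² = 16, 4^16 ≡ 16² = 256 ≡ 4. So 4^16 ≡ 4 (mod 42).
φ(10): Repeated squaring mod 42: 10^1 ≡ 10, 10^2 ≡ 10² = 100 ≡ 16, 10^4 ≡ 16² = 256 ≡ 4, 10^8 ≡ 4² = 16, 10^16 ≡ 16² = 256 ≡ 4. So 10^16 ≡ 4 (mod 42).
So φ(4) = φ(10) = 4 while 4 ≠ 10, so φ is not injective.
A non-injective map from the 42-element set ℤ_{42} to itself takes at most 41 distinct values, so it cannot be surjective. Hence φ is not surjective.
Since φ is not surjective, we determine |image(φ)|. Computing x^16 mod 42 for each x (by repeated squaring, reducing mod 42 at every step), the values φ(0), φ(1), …, φ(41) are: 0, 1, 16, 39, 4, 37, 36, 7, 22, 9, 4, 25, 30, 1, 28, 15, 16, 25, 18, 37, 22, 21, 22, 37, 18, 25, 16, 15, 28, 1, 30, 25, 4, 9, 22, 7, 36, 37, 4, 39, 16, 1.
The distinct values are {0, 1, 4, 7, 9, 15, 16, 18, 21, 22, 25, 28, 30, 36, 37, 39}; there are 16 of them.

16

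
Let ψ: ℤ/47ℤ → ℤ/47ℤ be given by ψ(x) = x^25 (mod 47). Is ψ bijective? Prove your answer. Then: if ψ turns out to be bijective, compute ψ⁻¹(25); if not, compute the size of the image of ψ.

Since 47 is prime, the nonzero elements of ℤ/47ℤ form a cyclic group of order 46.
As gcd(25, 46) = 1, raising to the 25th power is a bijection on this group: if u^25 ≡ v^25 then (uv^{−1})^25 = 1, and the only element of order dividing gcd(25, 46) = 1 is 1, so u = v.
With ψ(0) = 0 this makes ψ injective on all of ℤ/47ℤ, hence bijective (finite equal-size domain and codomain). In particular ψ is bijective.
Since ψ is bijective, we find the preimage of 25. The inverse of x ↦ x^25 on (ℤ/47ℤ)^× is x ↦ x^35, because 25·35 = 875 = 19·46 + 1 ≡ 1 (mod 46) and x^{46} = 1 for x ≠ 0 (Fermat). So ψ⁻¹(25) = 25^35 mod 47.
Repeated squaring mod 47: 25^1 ≡ 25, 25^2 ≡ 25² = 625 ≡ 14, 25^4 ≡ 14² = 196 ≡ 8, 25^8 ≡ 8² = 64 ≡ 17, 25^16 ≡ 17² = 289 ≡ 7, 25^32 ≡ 7² = 49 ≡ 2. Since 35 = 32 + 2 + 1, 25^35 ≡ 2·14·25: 2·14 = 28, then 28·25 = 700 ≡ 42. So 25^35 ≡ 42 (mod 47).
Hence ψ⁻¹(25) = 42.

42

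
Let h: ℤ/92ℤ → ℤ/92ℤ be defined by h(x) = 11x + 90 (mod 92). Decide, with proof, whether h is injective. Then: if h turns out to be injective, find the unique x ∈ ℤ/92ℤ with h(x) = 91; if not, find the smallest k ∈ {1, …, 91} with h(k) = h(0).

67

If h(u) = h(v), then 11u ≡ 11v (mod 92). Because gcd(11, 92) = 1, we may cancel 11 to get u ≡ v (mod 92).
Therefore h is injective.
We now compute 11⁻¹ mod 92 explicitly. Euclid's algorithm: 92 = 8·11 + 4, 11 = 2·4 + 3, 4 = 1·3 + 1; back-substituting gives 1 = 67·11 − 8·92, so 11⁻¹ ≡ 67 (mod 92).
Since h is injective, we find h⁻¹(91): we need 11x ≡ 91 − 90 ≡ 1 (mod 92). Using 11⁻¹ = 67: x ≡ 67·1 = 67, so x = 67.
Check: h(67) = 11·67 + 90 = 827 = 8·92 + 91 ≡ 91 (mod 92).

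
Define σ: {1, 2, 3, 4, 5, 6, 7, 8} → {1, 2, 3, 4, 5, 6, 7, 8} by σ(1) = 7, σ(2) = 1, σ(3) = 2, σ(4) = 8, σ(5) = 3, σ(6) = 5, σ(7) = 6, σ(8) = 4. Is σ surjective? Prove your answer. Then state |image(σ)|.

Every element of the codomain has a preimage: 1 = σ(2), 2 = σ(3), 3 = σ(5), 4 = σ(8), 5 = σ(6), 6 = σ(7), 7 = σ(1), 8 = σ(4).
Hence σ is surjective.
The image of σ is {1, 2, 3, 4, 5, 6, 7, 8}, which has 8 elements.

8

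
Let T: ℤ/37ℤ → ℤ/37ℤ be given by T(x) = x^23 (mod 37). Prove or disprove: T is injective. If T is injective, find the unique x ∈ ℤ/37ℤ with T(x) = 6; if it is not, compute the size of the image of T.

31

Since 37 is prime, the nonzero elements of ℤ/37ℤ form a cyclic group of order 36.
As gcd(23, 36) = 1, raising to the 23rd power is a bijection on this group: if u^23 ≡ v^23 then (uv^{−1})^23 = 1, and the only element of order dividing gcd(23, 36) = 1 is 1, so u = v.
With T(0) = 0 this makes T injective on all of ℤ/37ℤ, hence bijective (finite equal-size domain and codomain). In particular T is injective.
Since T is injective, we find the preimage of 6. The inverse of x ↦ x^23 on (ℤ/37ℤ)^× is x ↦ x^11, because 23·11 = 253 = 7·36 + 1 ≡ 1 (mod 36) and x^{36} = 1 for x ≠ 0 (Fermat). So T⁻¹(6) = 6^11 mod 37.
Repeated squaring mod 37: 6^1 ≡ 6, 6^2 ≡ 6² = 36, 6^4 ≡ 36² = 1296 ≡ 1, 6^8 ≡ 1² = 1. Since 11 = 8 + 2 + 1, 6^11 ≡ 1·36·6: 1·36 = 36, then 36·6 = 216 ≡ 31. So 6^11 ≡ 31 (mod 37).
Hence T⁻¹(6) = 31.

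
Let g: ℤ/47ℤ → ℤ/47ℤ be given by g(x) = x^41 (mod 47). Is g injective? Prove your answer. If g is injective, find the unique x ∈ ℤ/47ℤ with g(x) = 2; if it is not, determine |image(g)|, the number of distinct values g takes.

42

Since 47 is prime, the nonzero elements of ℤ/47ℤ form a cyclic group of order 46.
As gcd(41, 46) = 1, raising to the 41st power is a bijection on this group: if s^41 ≡ t^41 then (st^{−1})^41 = 1, and the only element of order dividing gcd(41, 46) = 1 is 1, so s = t.
With g(0) = 0 this makes g injective on all of ℤ/47ℤ, hence bijective (finite equal-size domain and codomain). In particular g is injective.
Since g is injective, we find the preimage of 2. The inverse of x ↦ x^41 on (ℤ/47ℤ)^× is x ↦ x^9, because 41·9 = 369 = 8·46 + 1 ≡ 1 (mod 46) and x^{46} = 1 for x ≠ 0 (Fermat). So g⁻¹(2) = 2^9 mod 47.
Repeated squaring mod 47: 2^1 ≡ 2, 2^2 ≡ 2² = 4, 2^4 ≡ 4² = 16, 2^8 ≡ 16² = 256 ≡ 21. Since 9 = 8 + 1, 2^9 ≡ 21·2: 21·2 = 42. So 2^9 ≡ 42 (mod 47).
Hence g⁻¹(2) = 42.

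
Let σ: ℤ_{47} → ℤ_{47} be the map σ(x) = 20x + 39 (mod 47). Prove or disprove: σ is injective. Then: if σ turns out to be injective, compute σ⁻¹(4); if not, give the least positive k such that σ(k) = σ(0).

By definition, σ is injective if σ(s) = σ(t) implies s = t.
If σ(s) = σ(t), then 20s ≡ 20t (mod 47). Because gcd(20, 47) = 1, we may cancel 20 to get s ≡ t (mod 47).
Therefore σ is injective.
We now compute 20⁻¹ mod 47 explicitly. Euclid's algorithm: 47 = 2·20 + 7, 20 = 2·7 + 6, 7 = 1·6 + 1; back-substituting gives 1 = 40·20 − 17·47, so 20⁻¹ ≡ 40 (mod 47).
Since σ is injective, we compute σ⁻¹(4): solve 20x + 39 ≡ 4 (mod 47), i.e. 20x ≡ 12 (mod 47).
Multiplying by 20⁻¹ = 40 gives x ≡ 40·12 = 480 = 10·47 + 10 ≡ 10 (mod 47).
Check: σ(10) = 20·10 + 39 = 239 = 5·47 + 4 ≡ 4 (mod 47).

10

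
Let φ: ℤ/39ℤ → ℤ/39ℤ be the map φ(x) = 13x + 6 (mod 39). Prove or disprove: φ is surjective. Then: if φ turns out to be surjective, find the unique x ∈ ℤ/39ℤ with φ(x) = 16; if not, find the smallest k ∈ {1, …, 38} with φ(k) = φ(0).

Since gcd(13, 39) = 13, we have 13x ≡ 0 (mod 13) for all x, so φ(x) ≡ 6 (mod 13).
But 0 ≢ 6 (mod 13), so 0 ∈ ℤ/39ℤ has no preimage. Thus φ is not surjective.
Since φ is not surjective, we find the least positive k with φ(k) = φ(0): this means 13k ≡ 0 (mod 39), i.e. 39 ∣ 13k. Since gcd(13, 39) = 13, dividing through by 13 this holds exactly when 3 ∣ k.
The smallest positive such k is 3.

3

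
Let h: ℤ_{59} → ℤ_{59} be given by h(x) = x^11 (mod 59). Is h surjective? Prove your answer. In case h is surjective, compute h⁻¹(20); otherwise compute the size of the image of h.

Since 59 is prime, the nonzero elements of ℤ_{59} form a cyclic group of order 58.
As gcd(11, 58) = 1, raising to the 11th power is a bijection on this group: if u^11 ≡ v^11 then (uv^{−1})^11 = 1, and the only element of order dividing gcd(11, 58) = 1 is 1, so u = v.
With h(0) = 0 this makes h injective on all of ℤ_{59}, hence bijective (finite equal-size domain and codomain). In particular h is surjective.
Since h is surjective, we find the preimage of 20. The inverse of x ↦ x^11 on (ℤ_{59})^× is x ↦ x^37, because 11·37 = 407 = 7·58 + 1 ≡ 1 (mod 58) and x^{58} = 1 for x ≠ 0 (Fermat). So h⁻¹(20) = 20^37 mod 59.
Repeated squaring mod 59: 20^1 ≡ 20, 20^2 ≡ 20² = 400 ≡ 46, 20^4 ≡ 46² = 2116 ≡ 51, 20^8 ≡ 51² = 2601 ≡ 5, 20^16 ≡ 5² = 25, 20^32 ≡ 25² = 625 ≡ 35. Since 37 = 32 + 4 + 1, 20^37 ≡ 35·51·20: 35·51 = 1785 ≡ 15, then 15·20 = 300 ≡ 5. So 20^37 ≡ 5 (mod 59).
Hence h⁻¹(20) = 5.

5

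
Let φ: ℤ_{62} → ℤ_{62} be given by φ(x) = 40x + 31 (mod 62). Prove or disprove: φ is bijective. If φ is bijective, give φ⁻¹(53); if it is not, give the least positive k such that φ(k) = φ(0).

31

We have gcd(40, 62) = 2 > 1. Taking x_1 = 0 and x_2 = 31: φ(0) = 31 and φ(31) = 40·31 + 31 = 1271 ≡ 31 (mod 62).
So φ(0) = φ(31) while 0 ≠ 31, thus φ is not injective, hence not bijective.
Since φ is not bijective, we find the least positive k with φ(k) = φ(0): this means 40k ≡ 0 (mod 62), i.e. 62 ∣ 40k. Since gcd(40, 62) = 2, dividing through by 2 this holds exactly when 31 ∣ 20k, and as gcd(20, 31) = 1, exactly when 31 ∣ k.
The smallest positive such k is 31.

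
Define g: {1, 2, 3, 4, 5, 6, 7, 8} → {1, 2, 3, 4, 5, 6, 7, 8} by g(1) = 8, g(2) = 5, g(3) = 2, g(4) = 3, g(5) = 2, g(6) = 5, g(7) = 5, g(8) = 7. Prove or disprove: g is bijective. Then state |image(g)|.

g(3) = 2 = g(5) with 3 ≠ 5, so g is not injective, hence not bijective.
The image of g is {2, 3, 5, 7, 8}, which has 5 elements.

5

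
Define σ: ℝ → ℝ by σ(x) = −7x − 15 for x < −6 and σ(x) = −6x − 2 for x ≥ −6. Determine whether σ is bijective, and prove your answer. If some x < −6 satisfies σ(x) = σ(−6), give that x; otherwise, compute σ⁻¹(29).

-7

Both pieces are strictly decreasing (slopes −7 and −6), so each is injective on its own interval.
The left piece maps (−∞, −6) onto (27, ∞); the right piece maps [−6, ∞) onto (−∞, 34].
These images overlap. In particular σ(−6) = 34 (right piece), and solving −7x − 15 = 34 on the left piece gives x = −7 < −6.
So σ(−7) = σ(−6) with −7 ≠ −6, and σ is not injective, hence not bijective. This x = −7 is the requested value below −6.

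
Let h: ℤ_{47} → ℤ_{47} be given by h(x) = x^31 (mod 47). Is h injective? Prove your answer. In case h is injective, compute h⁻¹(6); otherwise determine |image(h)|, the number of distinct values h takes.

28

Since 47 is prime, the nonzero elements of ℤ_{47} form a cyclic group of order 46.
As gcd(31, 46) = 1, raising to the 31st power is a bijection on this group: if s^31 ≡ t^31 then (st^{−1})^31 = 1, and the only element of order dividing gcd(31, 46) = 1 is 1, so s = t.
With h(0) = 0 this makes h injective on all of ℤ_{47}, hence bijective (finite equal-size domain and codomain). In particular h is injective.
Since h is injective, we find the preimage of 6. The inverse of x ↦ x^31 on (ℤ_{47})^× is x ↦ x^3, because 31·3 = 93 = 2·46 + 1 ≡ 1 (mod 46) and x^{46} = 1 for x ≠ 0 (Fermat). So h⁻¹(6) = 6^3 mod 47.
Repeated squaring mod 47: 6^1 ≡ 6, 6^2 ≡ 6² = 36. Since 3 = 2 + 1, 6^3 ≡ 36·6: 36·6 = 216 ≡ 28. So 6^3 ≡ 28 (mod 47).
Hence h⁻¹(6) = 28.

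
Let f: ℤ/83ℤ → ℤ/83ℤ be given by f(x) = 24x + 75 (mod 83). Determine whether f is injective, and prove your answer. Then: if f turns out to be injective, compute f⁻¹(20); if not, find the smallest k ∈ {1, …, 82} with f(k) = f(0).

15

Suppose f(a) = f(b) in ℤ/83ℤ. Then 24a + 75 ≡ 24b + 75 (mod 83), hence 24(a − b) ≡ 0 (mod 83).
Since gcd(24, 83) = 1, 24 is invertible modulo 83, thus a − b ≡ 0 (mod 83), i.e. a = b.
Thus f is injective.
We now compute 24⁻¹ mod 83 explicitly. Euclid's algorithm: 83 = 3·24 + 11, 24 = 2·11 + 2, 11 = 5·2 + 1; back-substituting gives 1 = 45·24 − 13·83, so 24⁻¹ ≡ 45 (mod 83).
Since f is injective, we compute f⁻¹(20): solve 24x + 75 ≡ 20 (mod 83), i.e. 24x ≡ 28 (mod 83).
Multiplying by 24⁻¹ = 45 gives x ≡ 45·28 = 1260 = 15·83 + 15 ≡ 15 (mod 83).
Check: f(15) = 24·15 + 75 = 435 = 5·83 + 20 ≡ 20 (mod 83).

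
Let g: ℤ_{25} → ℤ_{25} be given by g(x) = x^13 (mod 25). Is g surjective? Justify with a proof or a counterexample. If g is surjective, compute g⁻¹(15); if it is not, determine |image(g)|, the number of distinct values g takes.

g(0) = 0^13 = 0.
g(5): Repeated squaring mod 25: 5^1 ≡ 5, 5^2 ≡ 5² = 25 ≡ 0, 5^4 ≡ 0² = 0, 5^8 ≡ 0² = 0. Since 13 = 8 + 4 + 1, 5^13 ≡ 0·0·5: 0·0 = 0, then 0·5 = 0. So 5^13 ≡ 0 (mod 25).
So g(0) = g(5) = 0 while 0 ≠ 5, hence g is not injective.
A non-injective map from the 25-element set ℤ_{25} to itself takes at most 24 distinct values, so it cannot be surjective. Hence g is not surjective.
Since g is not surjective, we determine |image(g)|. Computing x^13 mod 25 for each x (by repeated squaring, reducing mod 25 at every step), the values g(0), g(1), …, g(24) are: 0, 1, 17, 23, 14, 0, 16, 7, 13, 4, 0, 6, 22, 3, 19, 0, 21, 12, 18, 9, 0, 11, 2, 8, 24.
The distinct values are {0, 1, 2, 3, 4, 6, 7, 8, 9, 11, 12, 13, 14, 16, 17, 18, 19, 21, 22, 23, 24}; there are 21 of them.

21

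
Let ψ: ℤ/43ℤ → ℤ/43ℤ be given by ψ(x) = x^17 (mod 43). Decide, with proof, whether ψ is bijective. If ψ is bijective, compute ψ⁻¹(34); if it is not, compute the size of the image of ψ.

Since 43 is prime, the nonzero elements of ℤ/43ℤ form a cyclic group of order 42.
As gcd(17, 42) = 1, raising to the 17th power is a bijection on this group: if s^17 ≡ t^17 then (st^{−1})^17 = 1, and the only element of order dividing gcd(17, 42) = 1 is 1, so s = t.
With ψ(0) = 0 this makes ψ injective on all of ℤ/43ℤ, hence bijective (finite equal-size domain and codomain). In particular ψ is bijective.
Since ψ is bijective, we find the preimage of 34. The inverse of x ↦ x^17 on (ℤ/43ℤ)^× is x ↦ x^5, because 17·5 = 85 = 2·42 + 1 ≡ 1 (mod 42) and x^{42} = 1 for x ≠ 0 (Fermat). So ψ⁻¹(34) = 34^5 mod 43.
Repeated squaring mod 43: 34^1 ≡ 34, 34^2 ≡ 34² = 1156 ≡ 38, 34^4 ≡ 38² = 1444 ≡ 25. Since 5 = 4 + 1, 34^5 ≡ 25·34: 25·34 = 850 ≡ 33. So 34^5 ≡ 33 (mod 43).
Hence ψ⁻¹(34) = 33.

33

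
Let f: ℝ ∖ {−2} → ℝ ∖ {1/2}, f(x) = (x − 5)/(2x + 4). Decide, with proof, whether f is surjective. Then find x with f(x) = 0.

For any y ≠ 1/2, solving y(2x + 4) = x − 5 for x gives a well-defined x ≠ −2. So f is surjective.
Solving f(x) = 0: cross-multiplying gives x − 5 = 0(2x + 4), which rearranges to 1x = 5, so x = 5.

5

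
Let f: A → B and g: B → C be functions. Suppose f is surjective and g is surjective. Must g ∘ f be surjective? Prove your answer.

Let c ∈ C. Since g is surjective, there is b ∈ B with g(b) = c. Since f is surjective, there is a ∈ A with f(a) = b.
Then (g ∘ f)(a) = g(b) = c. Hence g ∘ f is surjective.

surjective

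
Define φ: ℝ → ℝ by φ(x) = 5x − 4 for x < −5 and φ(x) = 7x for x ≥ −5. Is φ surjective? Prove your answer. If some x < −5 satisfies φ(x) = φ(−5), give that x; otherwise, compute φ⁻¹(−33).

-31/5

Both pieces are strictly increasing (slopes 5 and 7), so each is injective on its own interval.
The left piece maps (−∞, −5) onto (−∞, −29); the right piece maps [−5, ∞) onto [−35, ∞).
The union (−∞, −29) ∪ [−35, ∞) covers ℝ, so φ is surjective.
For the follow-up: the images overlap, so an x < −5 with φ(x) = φ(−5) exists. φ(−5) = −35; solving 5x − 4 = −35 for x < −5 gives x = (−35 + 4)/5 = −31/5.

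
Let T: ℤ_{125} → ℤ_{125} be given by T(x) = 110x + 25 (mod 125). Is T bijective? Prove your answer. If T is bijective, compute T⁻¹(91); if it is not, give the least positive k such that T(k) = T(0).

25

By definition, injectivity means: for all x_1, x_2 in the domain, T(x_1) = T(x_2) implies x_1 = x_2.
We have gcd(110, 125) = 5 > 1. Taking x_1 = 0 and x_2 = 25: T(0) = 25 and T(25) = 110·25 + 25 = 2775 ≡ 25 (mod 125).
So T(0) = T(25) while 0 ≠ 25, so T is not injective, hence not bijective.
Since T is not bijective, we find the least positive k with T(k) = T(0): this means 110k ≡ 0 (mod 125), i.e. 125 ∣ 110k. Since gcd(110, 125) = 5, dividing through by 5 this holds exactly when 25 ∣ 22k, and as gcd(22, 25) = 1, exactly when 25 ∣ k.
The smallest positive such k is 25.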